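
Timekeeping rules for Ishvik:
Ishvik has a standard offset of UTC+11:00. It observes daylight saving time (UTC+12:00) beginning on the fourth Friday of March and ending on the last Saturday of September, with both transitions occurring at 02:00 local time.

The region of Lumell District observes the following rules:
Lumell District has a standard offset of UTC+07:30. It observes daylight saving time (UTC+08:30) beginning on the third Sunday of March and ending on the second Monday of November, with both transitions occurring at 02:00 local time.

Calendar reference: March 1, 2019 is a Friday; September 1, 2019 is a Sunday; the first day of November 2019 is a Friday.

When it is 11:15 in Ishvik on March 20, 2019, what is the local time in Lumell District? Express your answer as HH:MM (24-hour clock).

1 March 2019 is a Friday, so the first Friday is March 1 and the fourth is March 22.
1 September 2019 is a Sunday, so Saturdays fall on 7, 14, 21, 28; the last is September 28.
Daylight saving runs 22 March – 28 September; March 20, 2019 is outside that window, so Ishvik is on standard time at UTC+11:00.
11:15 Ishvik − 11h = 00:15 UTC.
1 March 2019 is a Friday, so the first Sunday is March 3 and the third is March 17.
1 November 2019 is a Friday, so the first Monday is November 4 and the second is November 11.
At the standard offset (UTC+07:30), 00:15 UTC + 7h30m = 07:45 Lumell District standard time.
The standard-time date in Lumell District, March 20, 2019, falls between 17 March and 11 November, so daylight saving is in effect and Lumell District is at UTC+08:30.
00:15 UTC + 8h30m = 08:45 Lumell District.

08:45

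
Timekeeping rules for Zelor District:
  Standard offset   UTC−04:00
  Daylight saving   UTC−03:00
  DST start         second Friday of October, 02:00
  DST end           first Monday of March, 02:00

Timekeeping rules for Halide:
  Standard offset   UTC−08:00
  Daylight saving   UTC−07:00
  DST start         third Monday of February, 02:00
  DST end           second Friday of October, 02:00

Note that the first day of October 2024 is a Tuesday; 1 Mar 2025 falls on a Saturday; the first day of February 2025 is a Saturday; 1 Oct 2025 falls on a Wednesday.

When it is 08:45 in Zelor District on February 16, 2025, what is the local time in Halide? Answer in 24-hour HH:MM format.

03:45

1 October 2024 is a Tuesday, so the first Friday is October 4 and the second is October 11.
1 March 2025 is a Saturday, so the first Monday is March 3.
February 16, 2025 lies within the daylight-saving period (11 October 2024 – 3 March 2025), so Zelor District is on daylight time, UTC−03:00.
08:45 Zelor District + 3h = 11:45 UTC.
1 February 2025 is a Saturday, so the first Monday is February 3 and the third is February 17.
1 October 2025 is a Wednesday, so the first Friday is October 3 and the second is October 10.
At the standard offset (UTC−08:00), 11:45 UTC − 8h = 03:45 Halide standard time.
The standard-time date in Halide, February 16, 2025, is outside the daylight-saving period (17 February – 10 October), so Halide is on standard time, UTC−08:00.
11:45 UTC − 8h = 03:45 Halide.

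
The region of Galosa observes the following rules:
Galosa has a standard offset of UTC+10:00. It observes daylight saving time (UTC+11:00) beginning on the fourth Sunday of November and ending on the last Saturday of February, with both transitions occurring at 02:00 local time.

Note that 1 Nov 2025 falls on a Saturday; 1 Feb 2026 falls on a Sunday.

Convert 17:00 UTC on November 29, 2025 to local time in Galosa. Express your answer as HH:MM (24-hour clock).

04:00

1 November 2025 is a Saturday, so the first Sunday is November 2 and the fourth is November 23.
1 February 2026 is a Sunday, so Saturdays fall on 7, 14, 21, 28; the last is February 28.
At the standard offset (UTC+10:00), 17:00 UTC + 10h = 03:00 Galosa standard time (rolling into the next day, 30 November 2025).
Daylight saving runs 23 November 2025 – 28 February 2026; the standard-time date in Galosa, November 30, 2025, is inside that window, so Galosa is at UTC+11:00.
17:00 UTC + 11h = 04:00 local (rolling into the next day, 30 November 2025).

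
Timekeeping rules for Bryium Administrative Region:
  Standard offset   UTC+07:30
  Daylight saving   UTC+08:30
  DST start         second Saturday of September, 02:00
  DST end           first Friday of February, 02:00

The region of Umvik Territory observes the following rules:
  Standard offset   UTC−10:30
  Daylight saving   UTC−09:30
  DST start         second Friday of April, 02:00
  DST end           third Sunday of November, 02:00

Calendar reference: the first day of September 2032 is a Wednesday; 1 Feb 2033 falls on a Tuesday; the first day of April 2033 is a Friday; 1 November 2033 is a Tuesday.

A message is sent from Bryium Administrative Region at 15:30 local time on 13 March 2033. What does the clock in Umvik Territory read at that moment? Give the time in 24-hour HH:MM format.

21:30

1 September 2032 is a Wednesday, so the first Saturday is September 4 and the second is September 11.
1 February 2033 is a Tuesday, so the first Friday is February 4.
13 March 2033 is outside the daylight-saving period (11 September 2032 – 4 February 2033), so Bryium Administrative Region is on standard time, UTC+07:30.
15:30 Bryium Administrative Region − 7h30m = 08:00 UTC.
1 April 2033 is a Friday, so the first Friday is April 1 and the second is April 8.
1 November 2033 is a Tuesday, so the first Sunday is November 6 and the third is November 20.
At the standard offset (UTC−10:30), 08:00 UTC − 10h30m = 21:30 Umvik Territory standard time (rolling into the previous day, 12 March 2033).
The standard-time date in Umvik Territory, 12 March 2033, does not fall between 8 April and 20 November, so daylight saving is not in effect and Umvik Territory is at UTC−10:30.
08:00 UTC − 10h30m = 21:30 Umvik Territory (rolling into the previous day, 12 March 2033).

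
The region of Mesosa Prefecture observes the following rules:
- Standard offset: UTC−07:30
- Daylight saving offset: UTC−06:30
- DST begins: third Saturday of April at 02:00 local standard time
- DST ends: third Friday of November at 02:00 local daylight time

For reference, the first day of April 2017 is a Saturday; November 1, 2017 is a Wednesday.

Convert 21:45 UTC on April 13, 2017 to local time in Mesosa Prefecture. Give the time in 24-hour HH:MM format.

1 April 2017 is a Saturday, so the first Saturday is April 1 and the third is April 15.
1 November 2017 is a Wednesday, so the first Friday is November 3 and the third is November 17.
At the standard offset (UTC−07:30), 21:45 UTC − 7h30m = 14:15 Mesosa Prefecture standard time.
The standard-time date in Mesosa Prefecture, April 13, 2017, is outside the daylight-saving period (15 April – 17 November), so Mesosa Prefecture is on standard time, UTC−07:30.
21:45 UTC − 7h30m = 14:15 local.

14:15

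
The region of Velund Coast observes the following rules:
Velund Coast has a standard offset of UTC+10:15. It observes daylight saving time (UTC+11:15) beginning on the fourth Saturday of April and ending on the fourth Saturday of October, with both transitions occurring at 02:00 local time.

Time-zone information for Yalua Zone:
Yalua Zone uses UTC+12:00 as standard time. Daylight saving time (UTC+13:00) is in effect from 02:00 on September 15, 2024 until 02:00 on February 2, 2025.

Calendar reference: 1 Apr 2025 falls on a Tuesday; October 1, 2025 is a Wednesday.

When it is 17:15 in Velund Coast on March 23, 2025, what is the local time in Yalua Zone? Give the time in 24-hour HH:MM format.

19:00

1 April 2025 is a Tuesday, so the first Saturday is April 5 and the fourth is April 26.
1 October 2025 is a Wednesday, so the first Saturday is October 4 and the fourth is October 25.
March 23, 2025 is outside the daylight-saving period (26 April – 25 October), so Velund Coast is on standard time, UTC+10:15.
17:15 Velund Coast − 10h15m = 07:00 UTC.
At the standard offset (UTC+12:00), 07:00 UTC + 12h = 19:00 Yalua Zone standard time.
The standard-time date in Yalua Zone, March 23, 2025, is outside the daylight-saving period (15 September 2024 – 2 February 2025), so Yalua Zone is on standard time, UTC+12:00.
07:00 UTC + 12h = 19:00 Yalua Zone.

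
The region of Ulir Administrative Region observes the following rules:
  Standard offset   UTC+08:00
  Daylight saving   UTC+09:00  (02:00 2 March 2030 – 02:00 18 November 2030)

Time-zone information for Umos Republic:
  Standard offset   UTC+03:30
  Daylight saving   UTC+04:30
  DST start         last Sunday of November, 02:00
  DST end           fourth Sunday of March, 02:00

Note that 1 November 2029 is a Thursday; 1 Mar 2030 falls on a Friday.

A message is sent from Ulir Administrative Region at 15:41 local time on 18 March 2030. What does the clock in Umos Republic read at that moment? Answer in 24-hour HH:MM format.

18 March 2030 falls between 2 March and 18 November, so daylight saving is in effect and Ulir Administrative Region is at UTC+09:00.
15:41 Ulir Administrative Region − 9h = 06:41 UTC.
1 November 2029 is a Thursday, so Sundays fall on 4, 11, 18, 25; the last is November 25.
1 March 2030 is a Friday, so the first Sunday is March 3 and the fourth is March 24.
At the standard offset (UTC+03:30), 06:41 UTC + 3h30m = 10:11 Umos Republic standard time.
The standard-time date in Umos Republic, 18 March 2030, lies within the daylight-saving period (25 November 2029 – 24 March 2030), so Umos Republic is on daylight time, UTC+04:30.
06:41 UTC + 4h30m = 11:11 Umos Republic.

11:11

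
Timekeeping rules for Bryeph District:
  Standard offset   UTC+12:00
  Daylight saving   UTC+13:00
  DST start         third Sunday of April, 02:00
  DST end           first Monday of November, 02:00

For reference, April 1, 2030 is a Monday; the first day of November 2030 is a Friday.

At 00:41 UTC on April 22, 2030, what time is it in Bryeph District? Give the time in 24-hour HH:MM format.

13:41

1 April 2030 is a Monday, so the first Sunday is April 7 and the third is April 21.
1 November 2030 is a Friday, so the first Monday is November 4.
At the standard offset (UTC+12:00), 00:41 UTC + 12h = 12:41 Bryeph District standard time.
The standard-time date in Bryeph District, April 22, 2030, falls between 21 April and 4 November, so daylight saving is in effect and Bryeph District is at UTC+13:00.
00:41 UTC + 13h = 13:41 local.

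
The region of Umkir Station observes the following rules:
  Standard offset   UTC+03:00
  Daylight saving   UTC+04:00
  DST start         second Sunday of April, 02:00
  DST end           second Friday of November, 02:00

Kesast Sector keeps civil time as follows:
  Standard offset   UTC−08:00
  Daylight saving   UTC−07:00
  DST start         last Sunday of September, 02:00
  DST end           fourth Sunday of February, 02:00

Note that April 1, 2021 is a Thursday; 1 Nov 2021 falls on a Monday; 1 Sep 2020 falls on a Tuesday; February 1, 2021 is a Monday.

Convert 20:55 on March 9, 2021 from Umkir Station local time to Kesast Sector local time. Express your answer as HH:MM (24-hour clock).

09:55

1 April 2021 is a Thursday, so the first Sunday is April 4 and the second is April 11.
1 November 2021 is a Monday, so the first Friday is November 5 and the second is November 12.
March 9, 2021 does not fall between 11 April and 12 November, so daylight saving is not in effect and Umkir Station is at UTC+03:00.
20:55 Umkir Station − 3h = 17:55 UTC.
1 September 2020 is a Tuesday, so Sundays fall on 6, 13, 20, 27; the last is September 27.
1 February 2021 is a Monday, so the first Sunday is February 7 and the fourth is February 28.
At the standard offset (UTC−08:00), 17:55 UTC − 8h = 09:55 Kesast Sector standard time.
The standard-time date in Kesast Sector, March 9, 2021, does not fall between 27 September 2020 and 28 February 2021, so daylight saving is not in effect and Kesast Sector is at UTC−08:00.
17:55 UTC − 8h = 09:55 Kesast Sector.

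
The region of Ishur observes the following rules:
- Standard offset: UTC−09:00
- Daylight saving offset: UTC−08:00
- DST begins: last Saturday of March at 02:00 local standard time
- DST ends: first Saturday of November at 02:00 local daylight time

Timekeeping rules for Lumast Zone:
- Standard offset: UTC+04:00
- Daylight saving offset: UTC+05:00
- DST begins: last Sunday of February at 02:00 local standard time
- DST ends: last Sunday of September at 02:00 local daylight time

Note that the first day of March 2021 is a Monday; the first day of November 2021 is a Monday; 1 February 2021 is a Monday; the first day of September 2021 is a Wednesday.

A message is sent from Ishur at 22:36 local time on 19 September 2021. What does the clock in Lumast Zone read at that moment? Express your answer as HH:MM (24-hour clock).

11:36

1 March 2021 is a Monday, so Saturdays fall on 6, 13, 20, 27; the last is March 27.
1 November 2021 is a Monday, so the first Saturday is November 6.
19 September 2021 falls between 27 March and 6 November, so daylight saving is in effect and Ishur is at UTC−08:00.
22:36 Ishur + 8h = 06:36 UTC (rolling into the next day, 20 September 2021).
1 February 2021 is a Monday, so Sundays fall on 7, 14, 21, 28; the last is February 28.
1 September 2021 is a Wednesday, so Sundays fall on 5, 12, 19, 26; the last is September 26.
At the standard offset (UTC+04:00), 06:36 UTC + 4h = 10:36 Lumast Zone standard time.
Daylight saving runs 28 February – 26 September; the standard-time date in Lumast Zone, 20 September 2021, is inside that window, so Lumast Zone is at UTC+05:00.
06:36 UTC + 5h = 11:36 Lumast Zone.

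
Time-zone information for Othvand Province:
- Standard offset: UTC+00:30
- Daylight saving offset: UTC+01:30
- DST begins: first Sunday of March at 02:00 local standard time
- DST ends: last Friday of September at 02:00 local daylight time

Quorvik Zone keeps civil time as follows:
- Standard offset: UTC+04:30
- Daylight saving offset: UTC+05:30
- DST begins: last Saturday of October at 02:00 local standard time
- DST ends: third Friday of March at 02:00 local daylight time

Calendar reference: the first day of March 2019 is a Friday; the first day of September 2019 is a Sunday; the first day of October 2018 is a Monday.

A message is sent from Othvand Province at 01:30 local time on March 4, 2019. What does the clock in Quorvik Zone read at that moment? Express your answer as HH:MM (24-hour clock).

1 March 2019 is a Friday, so the first Sunday is March 3.
1 September 2019 is a Sunday, so Fridays fall on 6, 13, 20, 27; the last is September 27.
March 4, 2019 falls between 3 March and 27 September, so daylight saving is in effect and Othvand Province is at UTC+01:30.
01:30 Othvand Province − 1h30m = 00:00 UTC.
1 October 2018 is a Monday, so Saturdays fall on 6, 13, 20, 27; the last is October 27.
1 March 2019 is a Friday, so the first Friday is March 1 and the third is March 15.
At the standard offset (UTC+04:30), 00:00 UTC + 4h30m = 04:30 Quorvik Zone standard time.
Daylight saving runs 27 October 2018 – 15 March 2019; the standard-time date in Quorvik Zone, March 4, 2019, is inside that window, so Quorvik Zone is at UTC+05:30.
00:00 UTC + 5h30m = 05:30 Quorvik Zone.

05:30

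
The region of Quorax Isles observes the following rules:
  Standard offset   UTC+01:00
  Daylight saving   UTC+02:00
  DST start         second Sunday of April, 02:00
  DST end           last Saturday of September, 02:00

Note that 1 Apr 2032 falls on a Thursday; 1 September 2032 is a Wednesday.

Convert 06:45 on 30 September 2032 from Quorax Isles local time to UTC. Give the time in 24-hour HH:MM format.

1 April 2032 is a Thursday, so the first Sunday is April 4 and the second is April 11.
1 September 2032 is a Wednesday, so Saturdays fall on 4, 11, 18, 25; the last is September 25.
30 September 2032 is outside the daylight-saving period (11 April – 25 September), so Quorax Isles is on standard time, UTC+01:00.
06:45 local − 1h = 05:45 UTC.

05:45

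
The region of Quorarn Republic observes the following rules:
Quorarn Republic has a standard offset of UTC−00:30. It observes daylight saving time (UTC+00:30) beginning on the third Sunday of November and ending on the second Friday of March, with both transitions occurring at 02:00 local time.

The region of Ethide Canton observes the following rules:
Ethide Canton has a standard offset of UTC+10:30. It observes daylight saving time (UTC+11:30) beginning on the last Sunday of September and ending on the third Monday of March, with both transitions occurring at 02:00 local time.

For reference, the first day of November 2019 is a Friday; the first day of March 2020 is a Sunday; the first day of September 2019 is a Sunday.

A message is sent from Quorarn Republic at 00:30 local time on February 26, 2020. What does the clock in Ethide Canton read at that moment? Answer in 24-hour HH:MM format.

1 November 2019 is a Friday, so the first Sunday is November 3 and the third is November 17.
1 March 2020 is a Sunday, so the first Friday is March 6 and the second is March 13.
February 26, 2020 falls between 17 November 2019 and 13 March 2020, so daylight saving is in effect and Quorarn Republic is at UTC+00:30.
00:30 Quorarn Republic − 0h30m = 00:00 UTC.
1 September 2019 is a Sunday, so Sundays fall on 1, 8, 15, 22, 29; the last is September 29.
1 March 2020 is a Sunday, so the first Monday is March 2 and the third is March 16.
At the standard offset (UTC+10:30), 00:00 UTC + 10h30m = 10:30 Ethide Canton standard time.
Daylight saving runs 29 September 2019 – 16 March 2020; the standard-time date in Ethide Canton, February 26, 2020, is inside that window, so Ethide Canton is at UTC+11:30.
00:00 UTC + 11h30m = 11:30 Ethide Canton.

11:30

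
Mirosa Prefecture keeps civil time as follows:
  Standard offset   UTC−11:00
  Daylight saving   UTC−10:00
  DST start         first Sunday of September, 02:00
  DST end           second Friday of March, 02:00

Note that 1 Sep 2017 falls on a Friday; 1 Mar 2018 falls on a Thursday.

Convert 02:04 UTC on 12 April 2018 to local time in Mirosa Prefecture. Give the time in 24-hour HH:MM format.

1 September 2017 is a Friday, so the first Sunday is September 3.
1 March 2018 is a Thursday, so the first Friday is March 2 and the second is March 9.
At the standard offset (UTC−11:00), 02:04 UTC − 11h = 15:04 Mirosa Prefecture standard time (rolling into the previous day, 11 April 2018).
The standard-time date in Mirosa Prefecture, 11 April 2018, is outside the daylight-saving period (3 September 2017 – 9 March 2018), so Mirosa Prefecture is on standard time, UTC−11:00.
02:04 UTC − 11h = 15:04 local (rolling into the previous day, 11 April 2018).

15:04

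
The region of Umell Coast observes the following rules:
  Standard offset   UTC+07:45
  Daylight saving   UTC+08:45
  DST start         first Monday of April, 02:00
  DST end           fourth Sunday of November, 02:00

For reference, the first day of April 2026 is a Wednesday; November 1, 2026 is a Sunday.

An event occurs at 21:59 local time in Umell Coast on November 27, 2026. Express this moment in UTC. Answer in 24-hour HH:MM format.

1 April 2026 is a Wednesday, so the first Monday is April 6.
1 November 2026 is a Sunday, so the first Sunday is November 1 and the fourth is November 22.
November 27, 2026 does not fall between 6 April and 22 November, so daylight saving is not in effect and Umell Coast is at UTC+07:45.
21:59 local − 7h45m = 14:14 UTC.

14:14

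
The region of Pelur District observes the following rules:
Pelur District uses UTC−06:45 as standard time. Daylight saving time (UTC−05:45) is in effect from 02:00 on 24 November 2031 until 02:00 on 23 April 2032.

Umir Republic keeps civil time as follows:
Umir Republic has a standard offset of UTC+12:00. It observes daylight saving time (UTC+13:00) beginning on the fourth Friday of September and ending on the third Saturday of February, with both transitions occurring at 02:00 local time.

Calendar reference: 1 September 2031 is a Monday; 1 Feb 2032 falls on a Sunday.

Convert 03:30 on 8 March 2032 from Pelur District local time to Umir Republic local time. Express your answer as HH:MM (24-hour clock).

21:15

Daylight saving runs 24 November 2031 – 23 April 2032; 8 March 2032 is inside that window, so Pelur District is at UTC−05:45.
03:30 Pelur District + 5h45m = 09:15 UTC.
1 September 2031 is a Monday, so the first Friday is September 5 and the fourth is September 26.
1 February 2032 is a Sunday, so the first Saturday is February 7 and the third is February 21.
At the standard offset (UTC+12:00), 09:15 UTC + 12h = 21:15 Umir Republic standard time.
Daylight saving runs 26 September 2031 – 21 February 2032; the standard-time date in Umir Republic, 8 March 2032, is outside that window, so Umir Republic is on standard time at UTC+12:00.
09:15 UTC + 12h = 21:15 Umir Republic.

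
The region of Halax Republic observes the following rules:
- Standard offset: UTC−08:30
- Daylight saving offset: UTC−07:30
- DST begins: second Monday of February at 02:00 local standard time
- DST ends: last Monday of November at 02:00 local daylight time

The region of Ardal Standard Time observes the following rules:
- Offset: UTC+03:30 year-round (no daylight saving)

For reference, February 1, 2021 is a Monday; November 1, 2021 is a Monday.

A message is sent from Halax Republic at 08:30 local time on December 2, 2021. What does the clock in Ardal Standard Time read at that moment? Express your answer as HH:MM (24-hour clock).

1 February 2021 is a Monday, so the first Monday is February 1 and the second is February 8.
1 November 2021 is a Monday, so Mondays fall on 1, 8, 15, 22, 29; the last is November 29.
December 2, 2021 is outside the daylight-saving period (8 February – 29 November), so Halax Republic is on standard time, UTC−08:30.
08:30 Halax Republic + 8h30m = 17:00 UTC.
Ardal Standard Time stays on UTC+03:30 all year.
17:00 UTC + 3h30m = 20:30 Ardal Standard Time.

20:30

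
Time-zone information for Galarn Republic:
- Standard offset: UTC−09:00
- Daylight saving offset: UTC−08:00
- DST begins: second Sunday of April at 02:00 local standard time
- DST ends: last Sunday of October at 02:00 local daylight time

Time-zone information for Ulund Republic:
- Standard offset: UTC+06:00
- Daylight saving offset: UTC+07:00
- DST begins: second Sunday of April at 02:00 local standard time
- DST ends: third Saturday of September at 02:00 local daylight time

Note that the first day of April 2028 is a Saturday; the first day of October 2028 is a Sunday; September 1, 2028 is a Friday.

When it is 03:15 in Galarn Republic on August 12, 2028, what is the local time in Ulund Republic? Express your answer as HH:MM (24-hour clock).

1 April 2028 is a Saturday, so the first Sunday is April 2 and the second is April 9.
1 October 2028 is a Sunday, so Sundays fall on 1, 8, 15, 22, 29; the last is October 29.
Daylight saving runs 9 April – 29 October; August 12, 2028 is inside that window, so Galarn Republic is at UTC−08:00.
03:15 Galarn Republic + 8h = 11:15 UTC.
1 April 2028 is a Saturday, so the first Sunday is April 2 and the second is April 9.
1 September 2028 is a Friday, so the first Saturday is September 2 and the third is September 16.
At the standard offset (UTC+06:00), 11:15 UTC + 6h = 17:15 Ulund Republic standard time.
Daylight saving runs 9 April – 16 September; the standard-time date in Ulund Republic, August 12, 2028, is inside that window, so Ulund Republic is at UTC+07:00.
11:15 UTC + 7h = 18:15 Ulund Republic.

18:15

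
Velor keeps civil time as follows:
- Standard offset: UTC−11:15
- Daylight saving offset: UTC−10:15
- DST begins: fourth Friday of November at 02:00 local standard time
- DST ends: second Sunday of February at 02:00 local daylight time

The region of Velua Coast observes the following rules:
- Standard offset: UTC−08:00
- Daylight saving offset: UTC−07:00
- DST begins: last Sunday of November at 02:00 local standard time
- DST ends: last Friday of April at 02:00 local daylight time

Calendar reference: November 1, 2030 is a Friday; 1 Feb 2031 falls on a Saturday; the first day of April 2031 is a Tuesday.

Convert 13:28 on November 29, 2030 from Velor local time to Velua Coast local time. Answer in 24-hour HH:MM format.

1 November 2030 is a Friday, so the first Friday is November 1 and the fourth is November 22.
1 February 2031 is a Saturday, so the first Sunday is February 2 and the second is February 9.
November 29, 2030 falls between 22 November 2030 and 9 February 2031, so daylight saving is in effect and Velor is at UTC−10:15.
13:28 Velor + 10h15m = 23:43 UTC.
1 November 2030 is a Friday, so Sundays fall on 3, 10, 17, 24; the last is November 24.
1 April 2031 is a Tuesday, so Fridays fall on 4, 11, 18, 25; the last is April 25.
At the standard offset (UTC−08:00), 23:43 UTC − 8h = 15:43 Velua Coast standard time.
The standard-time date in Velua Coast, November 29, 2030, falls between 24 November 2030 and 25 April 2031, so daylight saving is in effect and Velua Coast is at UTC−07:00.
23:43 UTC − 7h = 16:43 Velua Coast.

16:43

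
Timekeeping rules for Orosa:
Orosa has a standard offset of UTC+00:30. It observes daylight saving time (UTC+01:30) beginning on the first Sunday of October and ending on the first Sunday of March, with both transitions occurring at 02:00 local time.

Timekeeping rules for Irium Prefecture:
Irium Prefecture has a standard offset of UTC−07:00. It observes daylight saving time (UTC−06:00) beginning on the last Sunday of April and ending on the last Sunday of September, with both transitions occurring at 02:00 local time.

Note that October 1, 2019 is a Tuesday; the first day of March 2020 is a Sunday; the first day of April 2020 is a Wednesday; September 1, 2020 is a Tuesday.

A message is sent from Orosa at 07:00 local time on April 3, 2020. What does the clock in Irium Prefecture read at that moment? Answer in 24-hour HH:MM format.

1 October 2019 is a Tuesday, so the first Sunday is October 6.
1 March 2020 is a Sunday, so the first Sunday is March 1.
April 3, 2020 is outside the daylight-saving period (6 October 2019 – 1 March 2020), so Orosa is on standard time, UTC+00:30.
07:00 Orosa − 0h30m = 06:30 UTC.
1 April 2020 is a Wednesday, so Sundays fall on 5, 12, 19, 26; the last is April 26.
1 September 2020 is a Tuesday, so Sundays fall on 6, 13, 20, 27; the last is September 27.
At the standard offset (UTC−07:00), 06:30 UTC − 7h = 23:30 Irium Prefecture standard time (rolling into the previous day, 2 April 2020).
Daylight saving runs 26 April – 27 September; the standard-time date in Irium Prefecture, April 2, 2020, is outside that window, so Irium Prefecture is on standard time at UTC−07:00.
06:30 UTC − 7h = 23:30 Irium Prefecture (rolling into the previous day, 2 April 2020).

23:30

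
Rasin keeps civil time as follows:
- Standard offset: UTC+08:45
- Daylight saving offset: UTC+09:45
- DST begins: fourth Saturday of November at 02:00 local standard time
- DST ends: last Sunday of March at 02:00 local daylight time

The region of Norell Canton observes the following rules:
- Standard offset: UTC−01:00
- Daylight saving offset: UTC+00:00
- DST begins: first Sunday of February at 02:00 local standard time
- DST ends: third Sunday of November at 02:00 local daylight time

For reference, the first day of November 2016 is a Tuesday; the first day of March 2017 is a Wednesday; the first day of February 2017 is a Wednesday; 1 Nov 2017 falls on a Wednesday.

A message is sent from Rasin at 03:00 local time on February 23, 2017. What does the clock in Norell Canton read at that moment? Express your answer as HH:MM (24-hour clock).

17:15

1 November 2016 is a Tuesday, so the first Saturday is November 5 and the fourth is November 26.
1 March 2017 is a Wednesday, so Sundays fall on 5, 12, 19, 26; the last is March 26.
February 23, 2017 falls between 26 November 2016 and 26 March 2017, so daylight saving is in effect and Rasin is at UTC+09:45.
03:00 Rasin − 9h45m = 17:15 UTC (rolling into the previous day, 22 February 2017).
1 February 2017 is a Wednesday, so the first Sunday is February 5.
1 November 2017 is a Wednesday, so the first Sunday is November 5 and the third is November 19.
At the standard offset (UTC−01:00), 17:15 UTC − 1h = 16:15 Norell Canton standard time.
Daylight saving runs 5 February – 19 November; the standard-time date in Norell Canton, February 22, 2017, is inside that window, so Norell Canton is at UTC+00:00.
17:15 UTC + 0h = 17:15 Norell Canton.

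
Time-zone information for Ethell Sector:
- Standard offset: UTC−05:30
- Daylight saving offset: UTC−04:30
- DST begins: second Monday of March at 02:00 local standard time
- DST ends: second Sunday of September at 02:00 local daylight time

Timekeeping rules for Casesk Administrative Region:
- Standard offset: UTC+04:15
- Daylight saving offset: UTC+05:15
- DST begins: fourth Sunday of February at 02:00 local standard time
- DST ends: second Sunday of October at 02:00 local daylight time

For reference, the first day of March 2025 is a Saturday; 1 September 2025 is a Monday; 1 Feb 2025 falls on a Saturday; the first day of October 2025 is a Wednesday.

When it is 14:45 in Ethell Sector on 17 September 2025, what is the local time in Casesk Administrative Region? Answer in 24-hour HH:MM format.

1 March 2025 is a Saturday, so the first Monday is March 3 and the second is March 10.
1 September 2025 is a Monday, so the first Sunday is September 7 and the second is September 14.
17 September 2025 is outside the daylight-saving period (10 March – 14 September), so Ethell Sector is on standard time, UTC−05:30.
14:45 Ethell Sector + 5h30m = 20:15 UTC.
1 February 2025 is a Saturday, so the first Sunday is February 2 and the fourth is February 23.
1 October 2025 is a Wednesday, so the first Sunday is October 5 and the second is October 12.
At the standard offset (UTC+04:15), 20:15 UTC + 4h15m = 00:30 Casesk Administrative Region standard time (rolling into the next day, 18 September 2025).
The standard-time date in Casesk Administrative Region, 18 September 2025, falls between 23 February and 12 October, so daylight saving is in effect and Casesk Administrative Region is at UTC+05:15.
20:15 UTC + 5h15m = 01:30 Casesk Administrative Region (rolling into the next day, 18 September 2025).

01:30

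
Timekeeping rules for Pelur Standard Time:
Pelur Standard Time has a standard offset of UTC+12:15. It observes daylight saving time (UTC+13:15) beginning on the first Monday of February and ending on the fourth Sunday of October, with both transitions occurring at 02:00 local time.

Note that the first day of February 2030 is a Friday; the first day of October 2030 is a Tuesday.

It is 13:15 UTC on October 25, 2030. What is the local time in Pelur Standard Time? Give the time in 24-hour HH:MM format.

02:30

1 February 2030 is a Friday, so the first Monday is February 4.
1 October 2030 is a Tuesday, so the first Sunday is October 6 and the fourth is October 27.
At the standard offset (UTC+12:15), 13:15 UTC + 12h15m = 01:30 Pelur Standard Time standard time (rolling into the next day, 26 October 2030).
The standard-time date in Pelur Standard Time, October 26, 2030, lies within the daylight-saving period (4 February – 27 October), so Pelur Standard Time is on daylight time, UTC+13:15.
13:15 UTC + 13h15m = 02:30 local (rolling into the next day, 26 October 2030).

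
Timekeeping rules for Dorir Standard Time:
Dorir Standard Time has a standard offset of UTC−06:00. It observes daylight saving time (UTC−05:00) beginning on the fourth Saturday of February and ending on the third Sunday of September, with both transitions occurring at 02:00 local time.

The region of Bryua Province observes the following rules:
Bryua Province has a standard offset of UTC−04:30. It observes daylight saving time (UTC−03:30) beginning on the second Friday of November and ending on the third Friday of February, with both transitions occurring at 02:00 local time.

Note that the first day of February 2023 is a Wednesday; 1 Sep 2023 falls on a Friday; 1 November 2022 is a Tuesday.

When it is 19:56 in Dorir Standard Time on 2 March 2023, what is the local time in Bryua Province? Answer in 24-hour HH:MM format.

20:26

1 February 2023 is a Wednesday, so the first Saturday is February 4 and the fourth is February 25.
1 September 2023 is a Friday, so the first Sunday is September 3 and the third is September 17.
2 March 2023 falls between 25 February and 17 September, so daylight saving is in effect and Dorir Standard Time is at UTC−05:00.
19:56 Dorir Standard Time + 5h = 00:56 UTC (rolling into the next day, 3 March 2023).
1 November 2022 is a Tuesday, so the first Friday is November 4 and the second is November 11.
1 February 2023 is a Wednesday, so the first Friday is February 3 and the third is February 17.
At the standard offset (UTC−04:30), 00:56 UTC − 4h30m = 20:26 Bryua Province standard time (rolling into the previous day, 2 March 2023).
The standard-time date in Bryua Province, 2 March 2023, does not fall between 11 November 2022 and 17 February 2023, so daylight saving is not in effect and Bryua Province is at UTC−04:30.
00:56 UTC − 4h30m = 20:26 Bryua Province (rolling into the previous day, 2 March 2023).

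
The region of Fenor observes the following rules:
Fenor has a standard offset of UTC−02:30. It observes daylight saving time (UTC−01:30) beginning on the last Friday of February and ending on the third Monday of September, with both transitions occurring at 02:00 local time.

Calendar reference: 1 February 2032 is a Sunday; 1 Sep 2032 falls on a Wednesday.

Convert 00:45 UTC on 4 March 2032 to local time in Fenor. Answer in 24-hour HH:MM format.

23:15

1 February 2032 is a Sunday, so Fridays fall on 6, 13, 20, 27; the last is February 27.
1 September 2032 is a Wednesday, so the first Monday is September 6 and the third is September 20.
At the standard offset (UTC−02:30), 00:45 UTC − 2h30m = 22:15 Fenor standard time (rolling into the previous day, 3 March 2032).
The standard-time date in Fenor, 3 March 2032, lies within the daylight-saving period (27 February – 20 September), so Fenor is on daylight time, UTC−01:30.
00:45 UTC − 1h30m = 23:15 local (rolling into the previous day, 3 March 2032).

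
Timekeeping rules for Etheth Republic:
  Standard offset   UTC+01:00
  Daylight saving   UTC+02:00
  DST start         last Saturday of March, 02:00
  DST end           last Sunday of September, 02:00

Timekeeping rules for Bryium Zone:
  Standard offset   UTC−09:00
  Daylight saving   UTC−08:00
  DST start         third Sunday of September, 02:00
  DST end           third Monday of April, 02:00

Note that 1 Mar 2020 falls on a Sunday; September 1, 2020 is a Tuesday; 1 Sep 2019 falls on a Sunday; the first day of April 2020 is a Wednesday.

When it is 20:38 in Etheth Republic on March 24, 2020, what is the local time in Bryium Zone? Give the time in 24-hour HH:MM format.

11:38

1 March 2020 is a Sunday, so Saturdays fall on 7, 14, 21, 28; the last is March 28.
1 September 2020 is a Tuesday, so Sundays fall on 6, 13, 20, 27; the last is September 27.
March 24, 2020 does not fall between 28 March and 27 September, so daylight saving is not in effect and Etheth Republic is at UTC+01:00.
20:38 Etheth Republic − 1h = 19:38 UTC.
1 September 2019 is a Sunday, so the first Sunday is September 1 and the third is September 15.
1 April 2020 is a Wednesday, so the first Monday is April 6 and the third is April 20.
At the standard offset (UTC−09:00), 19:38 UTC − 9h = 10:38 Bryium Zone standard time.
The standard-time date in Bryium Zone, March 24, 2020, lies within the daylight-saving period (15 September 2019 – 20 April 2020), so Bryium Zone is on daylight time, UTC−08:00.
19:38 UTC − 8h = 11:38 Bryium Zone.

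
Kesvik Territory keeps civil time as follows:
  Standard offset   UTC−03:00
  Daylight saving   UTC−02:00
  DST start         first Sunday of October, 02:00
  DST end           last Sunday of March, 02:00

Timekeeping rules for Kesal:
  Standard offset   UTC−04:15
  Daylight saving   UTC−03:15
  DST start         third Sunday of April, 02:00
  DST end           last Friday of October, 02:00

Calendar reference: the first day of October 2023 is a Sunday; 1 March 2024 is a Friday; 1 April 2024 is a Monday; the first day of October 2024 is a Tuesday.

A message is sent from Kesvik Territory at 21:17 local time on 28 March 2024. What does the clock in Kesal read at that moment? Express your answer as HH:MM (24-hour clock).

1 October 2023 is a Sunday, so the first Sunday is October 1.
1 March 2024 is a Friday, so Sundays fall on 3, 10, 17, 24, 31; the last is March 31.
28 March 2024 lies within the daylight-saving period (1 October 2023 – 31 March 2024), so Kesvik Territory is on daylight time, UTC−02:00.
21:17 Kesvik Territory + 2h = 23:17 UTC.
1 April 2024 is a Monday, so the first Sunday is April 7 and the third is April 21.
1 October 2024 is a Tuesday, so Fridays fall on 4, 11, 18, 25; the last is October 25.
At the standard offset (UTC−04:15), 23:17 UTC − 4h15m = 19:02 Kesal standard time.
The standard-time date in Kesal, 28 March 2024, does not fall between 21 April and 25 October, so daylight saving is not in effect and Kesal is at UTC−04:15.
23:17 UTC − 4h15m = 19:02 Kesal.

19:02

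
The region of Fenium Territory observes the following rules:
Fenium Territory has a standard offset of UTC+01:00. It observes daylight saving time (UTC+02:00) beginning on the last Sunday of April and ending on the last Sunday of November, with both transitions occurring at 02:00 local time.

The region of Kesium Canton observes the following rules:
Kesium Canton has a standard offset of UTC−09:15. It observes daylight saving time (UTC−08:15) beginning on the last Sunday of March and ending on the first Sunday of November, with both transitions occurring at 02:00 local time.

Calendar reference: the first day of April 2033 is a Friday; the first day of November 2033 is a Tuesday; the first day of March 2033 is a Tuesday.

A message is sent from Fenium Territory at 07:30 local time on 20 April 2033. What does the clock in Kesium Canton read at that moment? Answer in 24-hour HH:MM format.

1 April 2033 is a Friday, so Sundays fall on 3, 10, 17, 24; the last is April 24.
1 November 2033 is a Tuesday, so Sundays fall on 6, 13, 20, 27; the last is November 27.
Daylight saving runs 24 April – 27 November; 20 April 2033 is outside that window, so Fenium Territory is on standard time at UTC+01:00.
07:30 Fenium Territory − 1h = 06:30 UTC.
1 March 2033 is a Tuesday, so Sundays fall on 6, 13, 20, 27; the last is March 27.
1 November 2033 is a Tuesday, so the first Sunday is November 6.
At the standard offset (UTC−09:15), 06:30 UTC − 9h15m = 21:15 Kesium Canton standard time (rolling into the previous day, 19 April 2033).
Daylight saving runs 27 March – 6 November; the standard-time date in Kesium Canton, 19 April 2033, is inside that window, so Kesium Canton is at UTC−08:15.
06:30 UTC − 8h15m = 22:15 Kesium Canton (rolling into the previous day, 19 April 2033).

22:15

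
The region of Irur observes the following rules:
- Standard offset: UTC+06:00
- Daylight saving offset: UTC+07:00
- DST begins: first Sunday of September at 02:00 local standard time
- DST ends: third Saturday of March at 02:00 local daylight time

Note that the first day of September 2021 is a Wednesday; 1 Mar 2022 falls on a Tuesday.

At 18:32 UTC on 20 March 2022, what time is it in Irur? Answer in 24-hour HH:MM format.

1 September 2021 is a Wednesday, so the first Sunday is September 5.
1 March 2022 is a Tuesday, so the first Saturday is March 5 and the third is March 19.
At the standard offset (UTC+06:00), 18:32 UTC + 6h = 00:32 Irur standard time (rolling into the next day, 21 March 2022).
Daylight saving runs 5 September 2021 – 19 March 2022; the standard-time date in Irur, 21 March 2022, is outside that window, so Irur is on standard time at UTC+06:00.
18:32 UTC + 6h = 00:32 local (rolling into the next day, 21 March 2022).

00:32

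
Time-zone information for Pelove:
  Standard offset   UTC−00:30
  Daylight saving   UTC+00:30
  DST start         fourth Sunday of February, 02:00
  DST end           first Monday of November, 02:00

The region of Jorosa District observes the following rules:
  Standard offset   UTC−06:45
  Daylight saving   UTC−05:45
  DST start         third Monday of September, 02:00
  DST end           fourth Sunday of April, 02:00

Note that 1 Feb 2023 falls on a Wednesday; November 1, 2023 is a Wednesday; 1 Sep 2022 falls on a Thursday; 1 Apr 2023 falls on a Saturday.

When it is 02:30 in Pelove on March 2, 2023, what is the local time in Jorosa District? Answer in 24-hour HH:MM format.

1 February 2023 is a Wednesday, so the first Sunday is February 5 and the fourth is February 26.
1 November 2023 is a Wednesday, so the first Monday is November 6.
Daylight saving runs 26 February – 6 November; March 2, 2023 is inside that window, so Pelove is at UTC+00:30.
02:30 Pelove − 0h30m = 02:00 UTC.
1 September 2022 is a Thursday, so the first Monday is September 5 and the third is September 19.
1 April 2023 is a Saturday, so the first Sunday is April 2 and the fourth is April 23.
At the standard offset (UTC−06:45), 02:00 UTC − 6h45m = 19:15 Jorosa District standard time (rolling into the previous day, 1 March 2023).
The standard-time date in Jorosa District, March 1, 2023, falls between 19 September 2022 and 23 April 2023, so daylight saving is in effect and Jorosa District is at UTC−05:45.
02:00 UTC − 5h45m = 20:15 Jorosa District (rolling into the previous day, 1 March 2023).

20:15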